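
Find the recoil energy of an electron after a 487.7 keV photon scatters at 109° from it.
272.3922 keV

By energy conservation: K_e = E_initial - E_final

First find the scattered photon energy:
Initial wavelength: λ = hc/E = 2.5422 pm
Compton shift: Δλ = λ_C(1 - cos(109°)) = 3.2162 pm
Final wavelength: λ' = 2.5422 + 3.2162 = 5.7585 pm
Final photon energy: E' = hc/λ' = 215.3078 keV

Electron kinetic energy:
K_e = E - E' = 487.7000 - 215.3078 = 272.3922 keV

(Intermediate values are shown rounded; full precision is carried through to the final answer.)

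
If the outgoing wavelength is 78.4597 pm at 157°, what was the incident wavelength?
73.8000 pm

From λ' = λ + Δλ, we have λ = λ' - Δλ

First calculate the Compton shift:
Δλ = λ_C(1 - cos θ)
Δλ = 2.4263 × (1 - cos(157°))
Δλ = 2.4263 × 1.9205
Δλ = 4.6597 pm

Initial wavelength:
λ = λ' - Δλ
λ = 78.4597 - 4.6597
λ = 73.8000 pm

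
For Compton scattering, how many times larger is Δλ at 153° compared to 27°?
153° produces the larger shift by a factor of 17.350

Calculate both shifts using Δλ = λ_C(1 - cos θ):

For θ₁ = 27°:
Δλ₁ = 2.4263 × (1 - cos(27°))
Δλ₁ = 2.4263 × 0.1090
Δλ₁ = 0.2645 pm

For θ₂ = 153°:
Δλ₂ = 2.4263 × (1 - cos(153°))
Δλ₂ = 2.4263 × 1.8910
Δλ₂ = 4.5882 pm

The 153° angle produces the larger shift.
Ratio: 4.5882/0.2645 = 17.350

(Intermediate values are shown rounded; full precision is carried through to the final answer.)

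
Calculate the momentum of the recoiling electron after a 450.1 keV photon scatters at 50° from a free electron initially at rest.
1.8644e-22 kg·m/s

The electron is initially at rest, so by conservation of momentum:
p⃗_e = p⃗₀ − p⃗'  (incident photon momentum minus scattered photon momentum)

Photon momentum magnitudes (p = h/λ = E/c):
λ₀ = hc/E₀ = 2.7546 pm → p₀ = h/λ₀ = 2.4055e-22 kg·m/s
Δλ = λ_C(1 − cos 50°) = 0.8667 pm
λ' = 3.6213 pm → p' = h/λ' = 1.8297e-22 kg·m/s

The scattered photon makes angle θ = 50° with the incident direction, so by the law of cosines:
|p⃗_e|² = p₀² + p'² − 2p₀p'cos θ
|p⃗_e|² = (2.4055e-22)² + (1.8297e-22)² − 2·2.4055e-22·1.8297e-22·cos(50°)
|p⃗_e| = 1.8644e-22 kg·m/s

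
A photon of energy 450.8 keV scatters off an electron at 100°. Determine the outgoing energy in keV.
221.4815 keV

First convert energy to wavelength:
λ = hc/E, with hc ≈ 1239.842 keV·pm (i.e. 1239.842 eV·nm)

For E = 450.8 keV = 450800 eV:
λ = 1239.842 keV·pm / 450.8 keV
λ = 2.7503 pm

Calculate the Compton shift:
Δλ = λ_C(1 - cos(100°)) = 2.4263 × 1.1736
Δλ = 2.8476 pm

Final wavelength:
λ' = 2.7503 + 2.8476 = 5.5979 pm

Final energy:
E' = hc/λ' = 1239.842 / 5.5979 = 221.4815 keV

(Intermediate values are shown rounded; full precision is carried through to the final answer.)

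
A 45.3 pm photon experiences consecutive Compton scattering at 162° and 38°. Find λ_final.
50.5482 pm

Apply Compton shift twice:

First scattering at θ₁ = 162°:
Δλ₁ = λ_C(1 - cos(162°))
Δλ₁ = 2.4263 × 1.9511
Δλ₁ = 4.7339 pm

After first scattering:
λ₁ = 45.3 + 4.7339 = 50.0339 pm

Second scattering at θ₂ = 38°:
Δλ₂ = λ_C(1 - cos(38°))
Δλ₂ = 2.4263 × 0.2120
Δλ₂ = 0.5144 pm

Final wavelength:
λ₂ = 50.0339 + 0.5144 = 50.5482 pm

Total shift: Δλ_total = 4.7339 + 0.5144 = 5.2482 pm

(Intermediate values are shown rounded; full precision is carried through to the final answer.)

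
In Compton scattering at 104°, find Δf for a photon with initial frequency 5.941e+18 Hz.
3.348e+17 Hz (decrease)

Convert frequency to wavelength (c = 299792458 m/s):
λ₀ = c/f₀ = 299792458/5.941e+18 = 5.0461616e-11 m = 50.4616 pm

Calculate Compton shift:
Δλ = λ_C(1 - cos(104°)) = 3.0133 pm

Final wavelength:
λ' = λ₀ + Δλ = 50.4616 + 3.0133 = 53.4749 pm

Final frequency:
f' = c/λ' = 299792458/5.3474903e-11 = 5.6062272e+18 Hz

Frequency shift (decrease):
Δf = f₀ - f' = 5.941e+18 - 5.6062272e+18 = 3.348e+17 Hz

(Intermediate values are shown rounded; full precision is carried through to the final answer.)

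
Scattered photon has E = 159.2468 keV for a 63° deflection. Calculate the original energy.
191.9000 keV

Convert final energy to wavelength (hc ≈ 1239.842 keV·pm):
λ' = hc/E' = 1239.842 / 159.2468 = 7.7857 pm

Calculate the Compton shift:
Δλ = λ_C(1 - cos(63°))
Δλ = 2.4263 × (1 - cos(63°))
Δλ = 1.3248 pm

Initial wavelength:
λ = λ' - Δλ = 7.7857 - 1.3248 = 6.4609 pm

Initial energy:
E = hc/λ = 1239.842 / 6.4609 = 191.9000 keV

(Intermediate values are shown rounded; full precision is carried through to the final answer.)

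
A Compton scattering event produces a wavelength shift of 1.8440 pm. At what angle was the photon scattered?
76.11°

From the Compton formula Δλ = λ_C(1 - cos θ), we can solve for θ:

cos θ = 1 - Δλ/λ_C

Given:
- Δλ = 1.8440 pm
- λ_C = h/(m_e·c) ≈ 2.42631024 pm

cos θ = 1 - 1.8440/2.42631024
cos θ = 1 - 0.760002
cos θ = 0.239998

θ = arccos(0.239998)
θ = 76.11°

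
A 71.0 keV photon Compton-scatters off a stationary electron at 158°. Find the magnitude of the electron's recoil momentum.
6.6645e-23 kg·m/s

The electron is initially at rest, so by conservation of momentum:
p⃗_e = p⃗₀ − p⃗'  (incident photon momentum minus scattered photon momentum)

Photon momentum magnitudes (p = h/λ = E/c):
λ₀ = hc/E₀ = 17.4626 pm → p₀ = h/λ₀ = 3.7944e-23 kg·m/s
Δλ = λ_C(1 − cos 158°) = 4.6759 pm
λ' = 22.1385 pm → p' = h/λ' = 2.9930e-23 kg·m/s

The scattered photon makes angle θ = 158° with the incident direction, so by the law of cosines:
|p⃗_e|² = p₀² + p'² − 2p₀p'cos θ
|p⃗_e|² = (3.7944e-23)² + (2.9930e-23)² − 2·3.7944e-23·2.9930e-23·cos(158°)
|p⃗_e| = 6.6645e-23 kg·m/s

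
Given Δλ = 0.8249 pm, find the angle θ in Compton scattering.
48.70°

From the Compton formula Δλ = λ_C(1 - cos θ), we can solve for θ:

cos θ = 1 - Δλ/λ_C

Given:
- Δλ = 0.8249 pm
- λ_C = h/(m_e·c) ≈ 2.42631024 pm

cos θ = 1 - 0.8249/2.42631024
cos θ = 1 - 0.339981
cos θ = 0.660019

θ = arccos(0.660019)
θ = 48.70°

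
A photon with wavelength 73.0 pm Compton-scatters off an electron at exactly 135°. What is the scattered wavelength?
77.1420 pm

Using the Compton formula: λ' = λ + λ_C(1 − cos θ)

For θ = 135°, cos θ = -√2/2 (exact) ≈ -0.7071, so:
1 − cos 135° = 1 − (-√2/2) ≈ 1.7071

Δλ = λ_C × 1.7071 = 2.4263 × 1.7071 = 4.1420 pm

λ' = 73.0 + 4.1420 = 77.1420 pm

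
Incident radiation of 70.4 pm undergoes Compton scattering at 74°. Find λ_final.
72.1575 pm

Using the Compton scattering formula:
λ' = λ + Δλ = λ + λ_C(1 - cos θ)

Given:
- Initial wavelength λ = 70.4 pm
- Scattering angle θ = 74°
- Compton wavelength λ_C ≈ 2.4263 pm

Calculate the shift:
Δλ = 2.4263 × (1 - cos(74°))
Δλ = 2.4263 × 0.7244
Δλ = 1.7575 pm

Final wavelength:
λ' = 70.4 + 1.7575 = 72.1575 pm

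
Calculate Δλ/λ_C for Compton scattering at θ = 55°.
0.4264 λ_C

The Compton shift formula is:
Δλ = λ_C(1 - cos θ)

Dividing both sides by λ_C:
Δλ/λ_C = 1 - cos θ

For θ = 55°:
Δλ/λ_C = 1 - cos(55°)
Δλ/λ_C = 1 - 0.5736
Δλ/λ_C = 0.4264

This means the shift is 0.4264 × λ_C = 1.0346 pm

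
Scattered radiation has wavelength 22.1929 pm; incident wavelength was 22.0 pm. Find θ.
23.00°

First find the wavelength shift:
Δλ = λ' - λ = 22.1929 - 22.0 = 0.1929 pm

Using Δλ = λ_C(1 - cos θ), with λ_C = h/(m_e·c) ≈ 2.42631024 pm:
cos θ = 1 - Δλ/λ_C
cos θ = 1 - 0.1929/2.42631024
cos θ = 0.920497

θ = arccos(0.920497)
θ = 23.00°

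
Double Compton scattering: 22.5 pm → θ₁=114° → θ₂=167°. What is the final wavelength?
30.7036 pm

Apply Compton shift twice:

First scattering at θ₁ = 114°:
Δλ₁ = λ_C(1 - cos(114°))
Δλ₁ = 2.4263 × 1.4067
Δλ₁ = 3.4132 pm

After first scattering:
λ₁ = 22.5 + 3.4132 = 25.9132 pm

Second scattering at θ₂ = 167°:
Δλ₂ = λ_C(1 - cos(167°))
Δλ₂ = 2.4263 × 1.9744
Δλ₂ = 4.7904 pm

Final wavelength:
λ₂ = 25.9132 + 4.7904 = 30.7036 pm

Total shift: Δλ_total = 3.4132 + 4.7904 = 8.2036 pm

(Intermediate values are shown rounded; full precision is carried through to the final answer.)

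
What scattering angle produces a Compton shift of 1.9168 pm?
77.88°

From the Compton formula Δλ = λ_C(1 - cos θ), we can solve for θ:

cos θ = 1 - Δλ/λ_C

Given:
- Δλ = 1.9168 pm
- λ_C = h/(m_e·c) ≈ 2.42631024 pm

cos θ = 1 - 1.9168/2.42631024
cos θ = 1 - 0.790006
cos θ = 0.209994

θ = arccos(0.209994)
θ = 77.88°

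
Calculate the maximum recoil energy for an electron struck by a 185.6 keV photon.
78.0943 keV

Maximum energy transfer occurs at θ = 180° (backscattering).

Initial photon: E₀ = 185.6 keV → λ₀ = 6.6802 pm

Maximum Compton shift (at 180°):
Δλ_max = 2λ_C = 2 × 2.4263 = 4.8526 pm

Final wavelength:
λ' = 6.6802 + 4.8526 = 11.5328 pm

Minimum photon energy (maximum energy to electron):
E'_min = hc/λ' = 107.5057 keV

Maximum electron kinetic energy:
K_max = E₀ - E'_min = 185.6000 - 107.5057 = 78.0943 keV

(Intermediate values are shown rounded; full precision is carried through to the final answer.)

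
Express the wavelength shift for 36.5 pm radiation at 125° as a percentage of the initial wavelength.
10.4602%

Calculate the Compton shift:
Δλ = λ_C(1 - cos(125°))
Δλ = 2.4263 × (1 - cos(125°))
Δλ = 2.4263 × 1.5736
Δλ = 3.8180 pm

Percentage change:
(Δλ/λ₀) × 100 = (3.8180/36.5) × 100
= 10.4602%

(Intermediate values are shown rounded; full precision is carried through to the final answer.)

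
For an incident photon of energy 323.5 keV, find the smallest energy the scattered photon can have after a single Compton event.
142.7533 keV (at θ = 180°)

The scattered photon has minimum energy when its wavelength is maximum, i.e., when the Compton shift Δλ = λ_C(1 − cos θ) is maximum. This occurs at θ = 180° (backscattering), giving Δλ_max = 2λ_C = 4.8526 pm.

Initial wavelength: λ₀ = hc/E₀ = 3.8326 pm
Maximum final wavelength: λ'_max = λ₀ + 2λ_C = 3.8326 + 4.8526 = 8.6852 pm
Minimum final energy: E'_min = hc/λ'_max = 142.7533 keV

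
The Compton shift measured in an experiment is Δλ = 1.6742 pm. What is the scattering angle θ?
71.94°

From the Compton formula Δλ = λ_C(1 - cos θ), we can solve for θ:

cos θ = 1 - Δλ/λ_C

Given:
- Δλ = 1.6742 pm
- λ_C = h/(m_e·c) ≈ 2.42631024 pm

cos θ = 1 - 1.6742/2.42631024
cos θ = 1 - 0.690019
cos θ = 0.309981

θ = arccos(0.309981)
θ = 71.94°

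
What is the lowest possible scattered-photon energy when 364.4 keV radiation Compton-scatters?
150.1921 keV (at θ = 180°)

The scattered photon has minimum energy when its wavelength is maximum, i.e., when the Compton shift Δλ = λ_C(1 − cos θ) is maximum. This occurs at θ = 180° (backscattering), giving Δλ_max = 2λ_C = 4.8526 pm.

Initial wavelength: λ₀ = hc/E₀ = 3.4024 pm
Maximum final wavelength: λ'_max = λ₀ + 2λ_C = 3.4024 + 4.8526 = 8.2550 pm
Minimum final energy: E'_min = hc/λ'_max = 150.1921 keV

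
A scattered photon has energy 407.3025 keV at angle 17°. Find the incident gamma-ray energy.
422.0000 keV

Convert final energy to wavelength (hc ≈ 1239.842 keV·pm):
λ' = hc/E' = 1239.842 / 407.3025 = 3.0440 pm

Calculate the Compton shift:
Δλ = λ_C(1 - cos(17°))
Δλ = 2.4263 × (1 - cos(17°))
Δλ = 0.1060 pm

Initial wavelength:
λ = λ' - Δλ = 3.0440 - 0.1060 = 2.9380 pm

Initial energy:
E = hc/λ = 1239.842 / 2.9380 = 422.0000 keV

(Intermediate values are shown rounded; full precision is carried through to the final answer.)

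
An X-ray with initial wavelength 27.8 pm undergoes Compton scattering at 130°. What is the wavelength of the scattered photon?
31.7859 pm

Using the Compton scattering formula:
λ' = λ + Δλ = λ + λ_C(1 - cos θ)

Given:
- Initial wavelength λ = 27.8 pm
- Scattering angle θ = 130°
- Compton wavelength λ_C ≈ 2.4263 pm

Calculate the shift:
Δλ = 2.4263 × (1 - cos(130°))
Δλ = 2.4263 × 1.6428
Δλ = 3.9859 pm

Final wavelength:
λ' = 27.8 + 3.9859 = 31.7859 pm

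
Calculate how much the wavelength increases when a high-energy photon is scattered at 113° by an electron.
3.3743 pm

Using the Compton scattering formula:
Δλ = λ_C(1 - cos θ)

where λ_C = h/(m_e·c) ≈ 2.4263 pm is the Compton wavelength of an electron.

For θ = 113°:
cos(113°) = -0.3907
1 - cos(113°) = 1.3907

Δλ = 2.4263 × 1.3907
Δλ = 3.3743 pm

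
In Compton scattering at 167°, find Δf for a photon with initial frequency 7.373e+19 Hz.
3.988e+19 Hz (decrease)

Convert frequency to wavelength (c = 299792458 m/s):
λ₀ = c/f₀ = 299792458/7.373e+19 = 4.0660851e-12 m = 4.0661 pm

Calculate Compton shift:
Δλ = λ_C(1 - cos(167°)) = 4.7904 pm

Final wavelength:
λ' = λ₀ + Δλ = 4.0661 + 4.7904 = 8.8565 pm

Final frequency:
f' = c/λ' = 299792458/8.8565194e-12 = 3.3849918e+19 Hz

Frequency shift (decrease):
Δf = f₀ - f' = 7.373e+19 - 3.3849918e+19 = 3.988e+19 Hz

(Intermediate values are shown rounded; full precision is carried through to the final answer.)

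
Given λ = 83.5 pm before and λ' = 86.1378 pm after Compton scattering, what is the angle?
95.00°

First find the wavelength shift:
Δλ = λ' - λ = 86.1378 - 83.5 = 2.6378 pm

Using Δλ = λ_C(1 - cos θ), with λ_C = h/(m_e·c) ≈ 2.42631024 pm:
cos θ = 1 - Δλ/λ_C
cos θ = 1 - 2.6378/2.42631024
cos θ = -0.087165

θ = arccos(-0.087165)
θ = 95.00°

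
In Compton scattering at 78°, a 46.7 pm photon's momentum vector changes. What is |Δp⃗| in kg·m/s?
1.7511e-23 kg·m/s

Photon momentum magnitude is p = h/λ.

Initial momentum:
p₀ = h/λ = 6.6261e-34/4.6700e-11 = 1.4189e-23 kg·m/s

After scattering:
λ' = λ + Δλ = 46.7 + 1.9219 = 48.6219 pm
p' = h/λ' = 6.6261e-34/4.8622e-11 = 1.3628e-23 kg·m/s

Momentum is a vector; the scattered photon's direction makes angle θ = 78° with the incident direction. The magnitude of the vector change Δp⃗ = p⃗₀ − p⃗' is found from the law of cosines:
|Δp⃗|² = p₀² + p'² − 2p₀p'cos θ
|Δp⃗|² = (1.4189e-23)² + (1.3628e-23)² − 2·1.4189e-23·1.3628e-23·cos(78°)
|Δp⃗| = 1.7511e-23 kg·m/s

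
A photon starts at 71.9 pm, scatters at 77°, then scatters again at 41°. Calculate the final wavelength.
74.3757 pm

Apply Compton shift twice:

First scattering at θ₁ = 77°:
Δλ₁ = λ_C(1 - cos(77°))
Δλ₁ = 2.4263 × 0.7750
Δλ₁ = 1.8805 pm

After first scattering:
λ₁ = 71.9 + 1.8805 = 73.7805 pm

Second scattering at θ₂ = 41°:
Δλ₂ = λ_C(1 - cos(41°))
Δλ₂ = 2.4263 × 0.2453
Δλ₂ = 0.5952 pm

Final wavelength:
λ₂ = 73.7805 + 0.5952 = 74.3757 pm

Total shift: Δλ_total = 1.8805 + 0.5952 = 2.4757 pm

(Intermediate values are shown rounded; full precision is carried through to the final answer.)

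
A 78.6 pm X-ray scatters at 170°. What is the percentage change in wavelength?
6.1269%

Calculate the Compton shift:
Δλ = λ_C(1 - cos(170°))
Δλ = 2.4263 × (1 - cos(170°))
Δλ = 2.4263 × 1.9848
Δλ = 4.8158 pm

Percentage change:
(Δλ/λ₀) × 100 = (4.8158/78.6) × 100
= 6.1269%

(Intermediate values are shown rounded; full precision is carried through to the final answer.)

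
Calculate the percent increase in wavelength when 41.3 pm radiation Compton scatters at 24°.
0.5079%

Calculate the Compton shift:
Δλ = λ_C(1 - cos(24°))
Δλ = 2.4263 × (1 - cos(24°))
Δλ = 2.4263 × 0.0865
Δλ = 0.2098 pm

Percentage change:
(Δλ/λ₀) × 100 = (0.2098/41.3) × 100
= 0.5079%

(Intermediate values are shown rounded; full precision is carried through to the final answer.)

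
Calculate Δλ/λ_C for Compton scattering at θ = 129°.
1.6293 λ_C

The Compton shift formula is:
Δλ = λ_C(1 - cos θ)

Dividing both sides by λ_C:
Δλ/λ_C = 1 - cos θ

For θ = 129°:
Δλ/λ_C = 1 - cos(129°)
Δλ/λ_C = 1 - -0.6293
Δλ/λ_C = 1.6293

This means the shift is 1.6293 × λ_C = 3.9532 pm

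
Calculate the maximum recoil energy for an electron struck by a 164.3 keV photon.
64.3033 keV

Maximum energy transfer occurs at θ = 180° (backscattering).

Initial photon: E₀ = 164.3 keV → λ₀ = 7.5462 pm

Maximum Compton shift (at 180°):
Δλ_max = 2λ_C = 2 × 2.4263 = 4.8526 pm

Final wavelength:
λ' = 7.5462 + 4.8526 = 12.3988 pm

Minimum photon energy (maximum energy to electron):
E'_min = hc/λ' = 99.9967 keV

Maximum electron kinetic energy:
K_max = E₀ - E'_min = 164.3000 - 99.9967 = 64.3033 keV

(Intermediate values are shown rounded; full precision is carried through to the final answer.)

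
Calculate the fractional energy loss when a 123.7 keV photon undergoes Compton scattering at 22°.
0.0173 (or 1.73%)

Calculate initial and final photon energies:

Initial: E₀ = 123.7 keV → λ₀ = 10.0230 pm
Compton shift: Δλ = 0.1767 pm
Final wavelength: λ' = 10.1996 pm
Final energy: E' = 121.5573 keV

Fractional energy loss:
(E₀ - E')/E₀ = (123.7000 - 121.5573)/123.7000
= 2.1427/123.7000
= 0.0173
= 1.73%

(Intermediate values are shown rounded; full precision is carried through to the final answer.)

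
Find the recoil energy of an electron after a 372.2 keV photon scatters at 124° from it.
197.9230 keV

By energy conservation: K_e = E_initial - E_final

First find the scattered photon energy:
Initial wavelength: λ = hc/E = 3.3311 pm
Compton shift: Δλ = λ_C(1 - cos(124°)) = 3.7831 pm
Final wavelength: λ' = 3.3311 + 3.7831 = 7.1142 pm
Final photon energy: E' = hc/λ' = 174.2770 keV

Electron kinetic energy:
K_e = E - E' = 372.2000 - 174.2770 = 197.9230 keV

(Intermediate values are shown rounded; full precision is carried through to the final answer.)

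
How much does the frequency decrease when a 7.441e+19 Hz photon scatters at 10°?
6.746e+17 Hz (decrease)

Convert frequency to wavelength (c = 299792458 m/s):
λ₀ = c/f₀ = 299792458/7.441e+19 = 4.0289270e-12 m = 4.0289 pm

Calculate Compton shift:
Δλ = λ_C(1 - cos(10°)) = 0.0369 pm

Final wavelength:
λ' = λ₀ + Δλ = 4.0289 + 0.0369 = 4.0658 pm

Final frequency:
f' = c/λ' = 299792458/4.0657881e-12 = 7.3735387e+19 Hz

Frequency shift (decrease):
Δf = f₀ - f' = 7.441e+19 - 7.3735387e+19 = 6.746e+17 Hz

(Intermediate values are shown rounded; full precision is carried through to the final answer.)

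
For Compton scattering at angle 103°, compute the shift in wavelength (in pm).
2.9721 pm

Using the Compton scattering formula:
Δλ = λ_C(1 - cos θ)

where λ_C = h/(m_e·c) ≈ 2.4263 pm is the Compton wavelength of an electron.

For θ = 103°:
cos(103°) = -0.2250
1 - cos(103°) = 1.2250

Δλ = 2.4263 × 1.2250
Δλ = 2.9721 pm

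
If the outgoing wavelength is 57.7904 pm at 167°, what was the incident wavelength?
53.0000 pm

From λ' = λ + Δλ, we have λ = λ' - Δλ

First calculate the Compton shift:
Δλ = λ_C(1 - cos θ)
Δλ = 2.4263 × (1 - cos(167°))
Δλ = 2.4263 × 1.9744
Δλ = 4.7904 pm

Initial wavelength:
λ = λ' - Δλ
λ = 57.7904 - 4.7904
λ = 53.0000 pm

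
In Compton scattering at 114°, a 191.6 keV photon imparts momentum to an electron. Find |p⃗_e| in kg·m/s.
1.4340e-22 kg·m/s

The electron is initially at rest, so by conservation of momentum:
p⃗_e = p⃗₀ − p⃗'  (incident photon momentum minus scattered photon momentum)

Photon momentum magnitudes (p = h/λ = E/c):
λ₀ = hc/E₀ = 6.4710 pm → p₀ = h/λ₀ = 1.0240e-22 kg·m/s
Δλ = λ_C(1 − cos 114°) = 3.4132 pm
λ' = 9.8842 pm → p' = h/λ' = 6.7037e-23 kg·m/s

The scattered photon makes angle θ = 114° with the incident direction, so by the law of cosines:
|p⃗_e|² = p₀² + p'² − 2p₀p'cos θ
|p⃗_e|² = (1.0240e-22)² + (6.7037e-23)² − 2·1.0240e-22·6.7037e-23·cos(114°)
|p⃗_e| = 1.4340e-22 kg·m/s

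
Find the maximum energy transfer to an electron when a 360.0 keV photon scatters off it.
210.5607 keV

Maximum energy transfer occurs at θ = 180° (backscattering).

Initial photon: E₀ = 360.0 keV → λ₀ = 3.4440 pm

Maximum Compton shift (at 180°):
Δλ_max = 2λ_C = 2 × 2.4263 = 4.8526 pm

Final wavelength:
λ' = 3.4440 + 4.8526 = 8.2966 pm

Minimum photon energy (maximum energy to electron):
E'_min = hc/λ' = 149.4393 keV

Maximum electron kinetic energy:
K_max = E₀ - E'_min = 360.0000 - 149.4393 = 210.5607 keV

(Intermediate values are shown rounded; full precision is carried through to the final answer.)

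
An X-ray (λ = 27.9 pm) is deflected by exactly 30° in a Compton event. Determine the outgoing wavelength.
28.2251 pm

Using the Compton formula: λ' = λ + λ_C(1 − cos θ)

For θ = 30°, cos θ = √3/2 (exact) ≈ 0.8660, so:
1 − cos 30° = 1 − (√3/2) ≈ 0.1340

Δλ = λ_C × 0.1340 = 2.4263 × 0.1340 = 0.3251 pm

λ' = 27.9 + 0.3251 = 28.2251 pm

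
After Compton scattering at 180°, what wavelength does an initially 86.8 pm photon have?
91.6526 pm

Using the Compton formula: λ' = λ + λ_C(1 − cos θ)

For θ = 180°, cos θ = -1 (exact) = -1.0000, so:
1 − cos 180° = 1 − (-1) = 2.0000

Δλ = λ_C × 2.0000 = 2.4263 × 2.0000 = 4.8526 pm

λ' = 86.8 + 4.8526 = 91.6526 pm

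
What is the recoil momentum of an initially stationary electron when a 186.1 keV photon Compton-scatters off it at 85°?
1.1903e-22 kg·m/s

The electron is initially at rest, so by conservation of momentum:
p⃗_e = p⃗₀ − p⃗'  (incident photon momentum minus scattered photon momentum)

Photon momentum magnitudes (p = h/λ = E/c):
λ₀ = hc/E₀ = 6.6622 pm → p₀ = h/λ₀ = 9.9457e-23 kg·m/s
Δλ = λ_C(1 − cos 85°) = 2.2148 pm
λ' = 8.8771 pm → p' = h/λ' = 7.4642e-23 kg·m/s

The scattered photon makes angle θ = 85° with the incident direction, so by the law of cosines:
|p⃗_e|² = p₀² + p'² − 2p₀p'cos θ
|p⃗_e|² = (9.9457e-23)² + (7.4642e-23)² − 2·9.9457e-23·7.4642e-23·cos(85°)
|p⃗_e| = 1.1903e-22 kg·m/s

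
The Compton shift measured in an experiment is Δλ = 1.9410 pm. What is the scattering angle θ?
78.46°

From the Compton formula Δλ = λ_C(1 - cos θ), we can solve for θ:

cos θ = 1 - Δλ/λ_C

Given:
- Δλ = 1.9410 pm
- λ_C = h/(m_e·c) ≈ 2.42631024 pm

cos θ = 1 - 1.9410/2.42631024
cos θ = 1 - 0.799980
cos θ = 0.200020

θ = arccos(0.200020)
θ = 78.46°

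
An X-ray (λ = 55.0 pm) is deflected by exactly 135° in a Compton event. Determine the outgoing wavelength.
59.1420 pm

Using the Compton formula: λ' = λ + λ_C(1 − cos θ)

For θ = 135°, cos θ = -√2/2 (exact) ≈ -0.7071, so:
1 − cos 135° = 1 − (-√2/2) ≈ 1.7071

Δλ = λ_C × 1.7071 = 2.4263 × 1.7071 = 4.1420 pm

λ' = 55.0 + 4.1420 = 59.1420 pm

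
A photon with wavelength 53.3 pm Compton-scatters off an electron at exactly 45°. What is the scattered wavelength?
54.0106 pm

Using the Compton formula: λ' = λ + λ_C(1 − cos θ)

For θ = 45°, cos θ = √2/2 (exact) ≈ 0.7071, so:
1 − cos 45° = 1 − (√2/2) ≈ 0.2929

Δλ = λ_C × 0.2929 = 2.4263 × 0.2929 = 0.7106 pm

λ' = 53.3 + 0.7106 = 54.0106 pm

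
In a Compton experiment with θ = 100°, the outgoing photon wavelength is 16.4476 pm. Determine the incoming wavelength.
13.6000 pm

From λ' = λ + Δλ, we have λ = λ' - Δλ

First calculate the Compton shift:
Δλ = λ_C(1 - cos θ)
Δλ = 2.4263 × (1 - cos(100°))
Δλ = 2.4263 × 1.1736
Δλ = 2.8476 pm

Initial wavelength:
λ = λ' - Δλ
λ = 16.4476 - 2.8476
λ = 13.6000 pm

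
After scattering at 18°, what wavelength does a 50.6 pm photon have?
50.7188 pm

Using the Compton scattering formula:
λ' = λ + Δλ = λ + λ_C(1 - cos θ)

Given:
- Initial wavelength λ = 50.6 pm
- Scattering angle θ = 18°
- Compton wavelength λ_C ≈ 2.4263 pm

Calculate the shift:
Δλ = 2.4263 × (1 - cos(18°))
Δλ = 2.4263 × 0.0489
Δλ = 0.1188 pm

Final wavelength:
λ' = 50.6 + 0.1188 = 50.7188 pm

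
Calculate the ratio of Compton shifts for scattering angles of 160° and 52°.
160° produces the larger shift by a factor of 5.047

Calculate both shifts using Δλ = λ_C(1 - cos θ):

For θ₁ = 52°:
Δλ₁ = 2.4263 × (1 - cos(52°))
Δλ₁ = 2.4263 × 0.3843
Δλ₁ = 0.9325 pm

For θ₂ = 160°:
Δλ₂ = 2.4263 × (1 - cos(160°))
Δλ₂ = 2.4263 × 1.9397
Δλ₂ = 4.7063 pm

The 160° angle produces the larger shift.
Ratio: 4.7063/0.9325 = 5.047

(Intermediate values are shown rounded; full precision is carried through to the final answer.)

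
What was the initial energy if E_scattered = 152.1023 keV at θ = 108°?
249.2001 keV

Convert final energy to wavelength (hc ≈ 1239.842 keV·pm):
λ' = hc/E' = 1239.842 / 152.1023 = 8.1514 pm

Calculate the Compton shift:
Δλ = λ_C(1 - cos(108°))
Δλ = 2.4263 × (1 - cos(108°))
Δλ = 3.1761 pm

Initial wavelength:
λ = λ' - Δλ = 8.1514 - 3.1761 = 4.9753 pm

Initial energy:
E = hc/λ = 1239.842 / 4.9753 = 249.2001 keV

(Intermediate values are shown rounded; full precision is carried through to the final answer.)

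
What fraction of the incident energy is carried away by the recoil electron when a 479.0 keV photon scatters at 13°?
0.0235 (or 2.35%)

Calculate initial and final photon energies:

Initial: E₀ = 479.0 keV → λ₀ = 2.5884 pm
Compton shift: Δλ = 0.0622 pm
Final wavelength: λ' = 2.6506 pm
Final energy: E' = 467.7620 keV

Fractional energy loss:
(E₀ - E')/E₀ = (479.0000 - 467.7620)/479.0000
= 11.2380/479.0000
= 0.0235
= 2.35%

(Intermediate values are shown rounded; full precision is carried through to the final answer.)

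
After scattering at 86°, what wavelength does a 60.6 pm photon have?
62.8571 pm

Using the Compton scattering formula:
λ' = λ + Δλ = λ + λ_C(1 - cos θ)

Given:
- Initial wavelength λ = 60.6 pm
- Scattering angle θ = 86°
- Compton wavelength λ_C ≈ 2.4263 pm

Calculate the shift:
Δλ = 2.4263 × (1 - cos(86°))
Δλ = 2.4263 × 0.9302
Δλ = 2.2571 pm

Final wavelength:
λ' = 60.6 + 2.2571 = 62.8571 pm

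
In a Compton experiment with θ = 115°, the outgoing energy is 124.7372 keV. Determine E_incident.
191.1001 keV

Convert final energy to wavelength (hc ≈ 1239.842 keV·pm):
λ' = hc/E' = 1239.842 / 124.7372 = 9.9396 pm

Calculate the Compton shift:
Δλ = λ_C(1 - cos(115°))
Δλ = 2.4263 × (1 - cos(115°))
Δλ = 3.4517 pm

Initial wavelength:
λ = λ' - Δλ = 9.9396 - 3.4517 = 6.4879 pm

Initial energy:
E = hc/λ = 1239.842 / 6.4879 = 191.1001 keV

(Intermediate values are shown rounded; full precision is carried through to the final answer.)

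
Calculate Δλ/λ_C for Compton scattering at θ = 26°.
0.1012 λ_C

The Compton shift formula is:
Δλ = λ_C(1 - cos θ)

Dividing both sides by λ_C:
Δλ/λ_C = 1 - cos θ

For θ = 26°:
Δλ/λ_C = 1 - cos(26°)
Δλ/λ_C = 1 - 0.8988
Δλ/λ_C = 0.1012

This means the shift is 0.1012 × λ_C = 0.2456 pm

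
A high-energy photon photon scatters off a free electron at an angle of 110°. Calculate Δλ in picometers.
3.2562 pm

Using the Compton scattering formula:
Δλ = λ_C(1 - cos θ)

where λ_C = h/(m_e·c) ≈ 2.4263 pm is the Compton wavelength of an electron.

For θ = 110°:
cos(110°) = -0.3420
1 - cos(110°) = 1.3420

Δλ = 2.4263 × 1.3420
Δλ = 3.2562 pm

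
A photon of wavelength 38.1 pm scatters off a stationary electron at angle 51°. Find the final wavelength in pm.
38.9994 pm

Using the Compton scattering formula:
λ' = λ + Δλ = λ + λ_C(1 - cos θ)

Given:
- Initial wavelength λ = 38.1 pm
- Scattering angle θ = 51°
- Compton wavelength λ_C ≈ 2.4263 pm

Calculate the shift:
Δλ = 2.4263 × (1 - cos(51°))
Δλ = 2.4263 × 0.3707
Δλ = 0.8994 pm

Final wavelength:
λ' = 38.1 + 0.8994 = 38.9994 pm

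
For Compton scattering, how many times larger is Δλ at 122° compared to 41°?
122° produces the larger shift by a factor of 6.237

Calculate both shifts using Δλ = λ_C(1 - cos θ):

For θ₁ = 41°:
Δλ₁ = 2.4263 × (1 - cos(41°))
Δλ₁ = 2.4263 × 0.2453
Δλ₁ = 0.5952 pm

For θ₂ = 122°:
Δλ₂ = 2.4263 × (1 - cos(122°))
Δλ₂ = 2.4263 × 1.5299
Δλ₂ = 3.7121 pm

The 122° angle produces the larger shift.
Ratio: 3.7121/0.5952 = 6.237

(Intermediate values are shown rounded; full precision is carried through to the final answer.)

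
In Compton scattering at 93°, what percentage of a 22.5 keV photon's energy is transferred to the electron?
0.0443 (or 4.43%)

Calculate initial and final photon energies:

Initial: E₀ = 22.5 keV → λ₀ = 55.1041 pm
Compton shift: Δλ = 2.5533 pm
Final wavelength: λ' = 57.6574 pm
Final energy: E' = 21.5036 keV

Fractional energy loss:
(E₀ - E')/E₀ = (22.5000 - 21.5036)/22.5000
= 0.9964/22.5000
= 0.0443
= 4.43%

(Intermediate values are shown rounded; full precision is carried through to the final answer.)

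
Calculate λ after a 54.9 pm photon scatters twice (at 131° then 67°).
60.3964 pm

Apply Compton shift twice:

First scattering at θ₁ = 131°:
Δλ₁ = λ_C(1 - cos(131°))
Δλ₁ = 2.4263 × 1.6561
Δλ₁ = 4.0181 pm

After first scattering:
λ₁ = 54.9 + 4.0181 = 58.9181 pm

Second scattering at θ₂ = 67°:
Δλ₂ = λ_C(1 - cos(67°))
Δλ₂ = 2.4263 × 0.6093
Δλ₂ = 1.4783 pm

Final wavelength:
λ₂ = 58.9181 + 1.4783 = 60.3964 pm

Total shift: Δλ_total = 4.0181 + 1.4783 = 5.4964 pm

(Intermediate values are shown rounded; full precision is carried through to the final answer.)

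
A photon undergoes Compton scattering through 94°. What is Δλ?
2.5956 pm

Using the Compton scattering formula:
Δλ = λ_C(1 - cos θ)

where λ_C = h/(m_e·c) ≈ 2.4263 pm is the Compton wavelength of an electron.

For θ = 94°:
cos(94°) = -0.0698
1 - cos(94°) = 1.0698

Δλ = 2.4263 × 1.0698
Δλ = 2.5956 pm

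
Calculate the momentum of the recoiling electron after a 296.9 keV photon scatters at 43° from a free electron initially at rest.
1.1027e-22 kg·m/s

The electron is initially at rest, so by conservation of momentum:
p⃗_e = p⃗₀ − p⃗'  (incident photon momentum minus scattered photon momentum)

Photon momentum magnitudes (p = h/λ = E/c):
λ₀ = hc/E₀ = 4.1760 pm → p₀ = h/λ₀ = 1.5867e-22 kg·m/s
Δλ = λ_C(1 − cos 43°) = 0.6518 pm
λ' = 4.8278 pm → p' = h/λ' = 1.3725e-22 kg·m/s

The scattered photon makes angle θ = 43° with the incident direction, so by the law of cosines:
|p⃗_e|² = p₀² + p'² − 2p₀p'cos θ
|p⃗_e|² = (1.5867e-22)² + (1.3725e-22)² − 2·1.5867e-22·1.3725e-22·cos(43°)
|p⃗_e| = 1.1027e-22 kg·m/s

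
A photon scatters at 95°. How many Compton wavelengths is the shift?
1.0872 λ_C

The Compton shift formula is:
Δλ = λ_C(1 - cos θ)

Dividing both sides by λ_C:
Δλ/λ_C = 1 - cos θ

For θ = 95°:
Δλ/λ_C = 1 - cos(95°)
Δλ/λ_C = 1 - -0.0872
Δλ/λ_C = 1.0872

This means the shift is 1.0872 × λ_C = 2.6378 pm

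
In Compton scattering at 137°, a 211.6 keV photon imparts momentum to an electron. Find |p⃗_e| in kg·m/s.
1.6739e-22 kg·m/s

The electron is initially at rest, so by conservation of momentum:
p⃗_e = p⃗₀ − p⃗'  (incident photon momentum minus scattered photon momentum)

Photon momentum magnitudes (p = h/λ = E/c):
λ₀ = hc/E₀ = 5.8594 pm → p₀ = h/λ₀ = 1.1309e-22 kg·m/s
Δλ = λ_C(1 − cos 137°) = 4.2008 pm
λ' = 10.0602 pm → p' = h/λ' = 6.5864e-23 kg·m/s

The scattered photon makes angle θ = 137° with the incident direction, so by the law of cosines:
|p⃗_e|² = p₀² + p'² − 2p₀p'cos θ
|p⃗_e|² = (1.1309e-22)² + (6.5864e-23)² − 2·1.1309e-22·6.5864e-23·cos(137°)
|p⃗_e| = 1.6739e-22 kg·m/s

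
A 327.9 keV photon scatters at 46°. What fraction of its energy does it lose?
0.1638 (or 16.38%)

Calculate initial and final photon energies:

Initial: E₀ = 327.9 keV → λ₀ = 3.7812 pm
Compton shift: Δλ = 0.7409 pm
Final wavelength: λ' = 4.5220 pm
Final energy: E' = 274.1793 keV

Fractional energy loss:
(E₀ - E')/E₀ = (327.9000 - 274.1793)/327.9000
= 53.7207/327.9000
= 0.1638
= 16.38%

(Intermediate values are shown rounded; full precision is carried through to the final answer.)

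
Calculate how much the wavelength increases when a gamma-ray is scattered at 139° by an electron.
4.2575 pm

Using the Compton scattering formula:
Δλ = λ_C(1 - cos θ)

where λ_C = h/(m_e·c) ≈ 2.4263 pm is the Compton wavelength of an electron.

For θ = 139°:
cos(139°) = -0.7547
1 - cos(139°) = 1.7547

Δλ = 2.4263 × 1.7547
Δλ = 4.2575 pm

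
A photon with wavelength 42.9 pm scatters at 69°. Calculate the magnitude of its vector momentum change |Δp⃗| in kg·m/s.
1.7196e-23 kg·m/s

Photon momentum magnitude is p = h/λ.

Initial momentum:
p₀ = h/λ = 6.6261e-34/4.2900e-11 = 1.5445e-23 kg·m/s

After scattering:
λ' = λ + Δλ = 42.9 + 1.5568 = 44.4568 pm
p' = h/λ' = 6.6261e-34/4.4457e-11 = 1.4905e-23 kg·m/s

Momentum is a vector; the scattered photon's direction makes angle θ = 69° with the incident direction. The magnitude of the vector change Δp⃗ = p⃗₀ − p⃗' is found from the law of cosines:
|Δp⃗|² = p₀² + p'² − 2p₀p'cos θ
|Δp⃗|² = (1.5445e-23)² + (1.4905e-23)² − 2·1.5445e-23·1.4905e-23·cos(69°)
|Δp⃗| = 1.7196e-23 kg·m/s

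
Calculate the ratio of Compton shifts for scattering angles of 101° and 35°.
101° produces the larger shift by a factor of 6.585

Calculate both shifts using Δλ = λ_C(1 - cos θ):

For θ₁ = 35°:
Δλ₁ = 2.4263 × (1 - cos(35°))
Δλ₁ = 2.4263 × 0.1808
Δλ₁ = 0.4388 pm

For θ₂ = 101°:
Δλ₂ = 2.4263 × (1 - cos(101°))
Δλ₂ = 2.4263 × 1.1908
Δλ₂ = 2.8893 pm

The 101° angle produces the larger shift.
Ratio: 2.8893/0.4388 = 6.585

(Intermediate values are shown rounded; full precision is carried through to the final answer.)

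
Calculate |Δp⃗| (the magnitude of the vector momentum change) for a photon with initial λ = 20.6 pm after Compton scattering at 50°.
2.6665e-23 kg·m/s

Photon momentum magnitude is p = h/λ.

Initial momentum:
p₀ = h/λ = 6.6261e-34/2.0600e-11 = 3.2165e-23 kg·m/s

After scattering:
λ' = λ + Δλ = 20.6 + 0.8667 = 21.4667 pm
p' = h/λ' = 6.6261e-34/2.1467e-11 = 3.0867e-23 kg·m/s

Momentum is a vector; the scattered photon's direction makes angle θ = 50° with the incident direction. The magnitude of the vector change Δp⃗ = p⃗₀ − p⃗' is found from the law of cosines:
|Δp⃗|² = p₀² + p'² − 2p₀p'cos θ
|Δp⃗|² = (3.2165e-23)² + (3.0867e-23)² − 2·3.2165e-23·3.0867e-23·cos(50°)
|Δp⃗| = 2.6665e-23 kg·m/s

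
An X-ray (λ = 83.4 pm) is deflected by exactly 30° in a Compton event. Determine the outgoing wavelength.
83.7251 pm

Using the Compton formula: λ' = λ + λ_C(1 − cos θ)

For θ = 30°, cos θ = √3/2 (exact) ≈ 0.8660, so:
1 − cos 30° = 1 − (√3/2) ≈ 0.1340

Δλ = λ_C × 0.1340 = 2.4263 × 0.1340 = 0.3251 pm

λ' = 83.4 + 0.3251 = 83.7251 pm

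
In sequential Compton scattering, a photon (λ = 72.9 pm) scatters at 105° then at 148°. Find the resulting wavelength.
80.4382 pm

Apply Compton shift twice:

First scattering at θ₁ = 105°:
Δλ₁ = λ_C(1 - cos(105°))
Δλ₁ = 2.4263 × 1.2588
Δλ₁ = 3.0543 pm

After first scattering:
λ₁ = 72.9 + 3.0543 = 75.9543 pm

Second scattering at θ₂ = 148°:
Δλ₂ = λ_C(1 - cos(148°))
Δλ₂ = 2.4263 × 1.8480
Δλ₂ = 4.4839 pm

Final wavelength:
λ₂ = 75.9543 + 4.4839 = 80.4382 pm

Total shift: Δλ_total = 3.0543 + 4.4839 = 7.5382 pm

(Intermediate values are shown rounded; full precision is carried through to the final answer.)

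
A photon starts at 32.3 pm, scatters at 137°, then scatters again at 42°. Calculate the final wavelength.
37.1240 pm

Apply Compton shift twice:

First scattering at θ₁ = 137°:
Δλ₁ = λ_C(1 - cos(137°))
Δλ₁ = 2.4263 × 1.7314
Δλ₁ = 4.2008 pm

After first scattering:
λ₁ = 32.3 + 4.2008 = 36.5008 pm

Second scattering at θ₂ = 42°:
Δλ₂ = λ_C(1 - cos(42°))
Δλ₂ = 2.4263 × 0.2569
Δλ₂ = 0.6232 pm

Final wavelength:
λ₂ = 36.5008 + 0.6232 = 37.1240 pm

Total shift: Δλ_total = 4.2008 + 0.6232 = 4.8240 pm

(Intermediate values are shown rounded; full precision is carried through to the final answer.)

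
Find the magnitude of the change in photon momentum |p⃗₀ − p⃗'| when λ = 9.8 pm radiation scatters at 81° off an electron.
8.0726e-23 kg·m/s

Photon momentum magnitude is p = h/λ.

Initial momentum:
p₀ = h/λ = 6.6261e-34/9.8000e-12 = 6.7613e-23 kg·m/s

After scattering:
λ' = λ + Δλ = 9.8 + 2.0468 = 11.8468 pm
p' = h/λ' = 6.6261e-34/1.1847e-11 = 5.5932e-23 kg·m/s

Momentum is a vector; the scattered photon's direction makes angle θ = 81° with the incident direction. The magnitude of the vector change Δp⃗ = p⃗₀ − p⃗' is found from the law of cosines:
|Δp⃗|² = p₀² + p'² − 2p₀p'cos θ
|Δp⃗|² = (6.7613e-23)² + (5.5932e-23)² − 2·6.7613e-23·5.5932e-23·cos(81°)
|Δp⃗| = 8.0726e-23 kg·m/s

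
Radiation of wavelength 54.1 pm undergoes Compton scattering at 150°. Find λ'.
58.6276 pm

Using the Compton formula: λ' = λ + λ_C(1 − cos θ)

For θ = 150°, cos θ = -√3/2 (exact) ≈ -0.8660, so:
1 − cos 150° = 1 − (-√3/2) ≈ 1.8660

Δλ = λ_C × 1.8660 = 2.4263 × 1.8660 = 4.5276 pm

λ' = 54.1 + 4.5276 = 58.6276 pm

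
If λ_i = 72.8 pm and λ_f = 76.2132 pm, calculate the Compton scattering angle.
114.00°

First find the wavelength shift:
Δλ = λ' - λ = 76.2132 - 72.8 = 3.4132 pm

Using Δλ = λ_C(1 - cos θ), with λ_C = h/(m_e·c) ≈ 2.42631024 pm:
cos θ = 1 - Δλ/λ_C
cos θ = 1 - 3.4132/2.42631024
cos θ = -0.406745

θ = arccos(-0.406745)
θ = 114.00°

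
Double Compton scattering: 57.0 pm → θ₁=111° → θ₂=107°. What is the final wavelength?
63.4315 pm

Apply Compton shift twice:

First scattering at θ₁ = 111°:
Δλ₁ = λ_C(1 - cos(111°))
Δλ₁ = 2.4263 × 1.3584
Δλ₁ = 3.2958 pm

After first scattering:
λ₁ = 57.0 + 3.2958 = 60.2958 pm

Second scattering at θ₂ = 107°:
Δλ₂ = λ_C(1 - cos(107°))
Δλ₂ = 2.4263 × 1.2924
Δλ₂ = 3.1357 pm

Final wavelength:
λ₂ = 60.2958 + 3.1357 = 63.4315 pm

Total shift: Δλ_total = 3.2958 + 3.1357 = 6.4315 pm

(Intermediate values are shown rounded; full precision is carried through to the final answer.)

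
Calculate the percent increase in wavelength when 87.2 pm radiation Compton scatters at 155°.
5.3042%

Calculate the Compton shift:
Δλ = λ_C(1 - cos(155°))
Δλ = 2.4263 × (1 - cos(155°))
Δλ = 2.4263 × 1.9063
Δλ = 4.6253 pm

Percentage change:
(Δλ/λ₀) × 100 = (4.6253/87.2) × 100
= 5.3042%

(Intermediate values are shown rounded; full precision is carried through to the final answer.)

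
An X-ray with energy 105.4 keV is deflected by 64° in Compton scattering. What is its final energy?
94.4577 keV

First convert energy to wavelength:
λ = hc/E, with hc ≈ 1239.842 keV·pm (i.e. 1239.842 eV·nm)

For E = 105.4 keV = 105400 eV:
λ = 1239.842 keV·pm / 105.4 keV
λ = 11.7632 pm

Calculate the Compton shift:
Δλ = λ_C(1 - cos(64°)) = 2.4263 × 0.5616
Δλ = 1.3627 pm

Final wavelength:
λ' = 11.7632 + 1.3627 = 13.1259 pm

Final energy:
E' = hc/λ' = 1239.842 / 13.1259 = 94.4577 keV

(Intermediate values are shown rounded; full precision is carried through to the final answer.)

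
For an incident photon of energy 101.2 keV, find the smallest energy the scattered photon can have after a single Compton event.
72.4883 keV (at θ = 180°)

The scattered photon has minimum energy when its wavelength is maximum, i.e., when the Compton shift Δλ = λ_C(1 − cos θ) is maximum. This occurs at θ = 180° (backscattering), giving Δλ_max = 2λ_C = 4.8526 pm.

Initial wavelength: λ₀ = hc/E₀ = 12.2514 pm
Maximum final wavelength: λ'_max = λ₀ + 2λ_C = 12.2514 + 4.8526 = 17.1040 pm
Minimum final energy: E'_min = hc/λ'_max = 72.4883 keV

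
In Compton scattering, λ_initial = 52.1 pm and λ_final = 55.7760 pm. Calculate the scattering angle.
121.00°

First find the wavelength shift:
Δλ = λ' - λ = 55.7760 - 52.1 = 3.6760 pm

Using Δλ = λ_C(1 - cos θ), with λ_C = h/(m_e·c) ≈ 2.42631024 pm:
cos θ = 1 - Δλ/λ_C
cos θ = 1 - 3.6760/2.42631024
cos θ = -0.515058

θ = arccos(-0.515058)
θ = 121.00°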